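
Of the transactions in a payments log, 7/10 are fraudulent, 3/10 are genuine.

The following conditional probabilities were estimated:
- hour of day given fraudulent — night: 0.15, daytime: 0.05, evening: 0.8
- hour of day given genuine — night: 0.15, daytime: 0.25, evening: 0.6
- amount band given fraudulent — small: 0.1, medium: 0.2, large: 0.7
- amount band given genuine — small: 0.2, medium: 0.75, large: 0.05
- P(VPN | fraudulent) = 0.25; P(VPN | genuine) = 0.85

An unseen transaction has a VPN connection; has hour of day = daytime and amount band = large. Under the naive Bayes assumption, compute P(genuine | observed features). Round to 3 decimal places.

fraudulent: 0.7 × 0.05 × 0.7 × 0.25 = 0.006125
genuine: 0.3 × 0.25 × 0.05 × 0.85 = 0.0031875
P(genuine | x) = 0.0031875 / 0.0093125 ≈ 0.342

0.342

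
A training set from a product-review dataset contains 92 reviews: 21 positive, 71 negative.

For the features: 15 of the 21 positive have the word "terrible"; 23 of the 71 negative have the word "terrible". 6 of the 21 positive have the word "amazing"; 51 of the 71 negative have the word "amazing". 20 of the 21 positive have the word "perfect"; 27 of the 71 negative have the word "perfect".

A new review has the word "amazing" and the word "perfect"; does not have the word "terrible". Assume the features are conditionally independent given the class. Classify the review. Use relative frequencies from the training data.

positive: (21/92) × (6/21) × (6/21) × (20/21) ≈ 0.0177462
negative: (71/92) × (48/71) × (51/71) × (27/71) ≈ 0.142518
Highest score → negative.

negative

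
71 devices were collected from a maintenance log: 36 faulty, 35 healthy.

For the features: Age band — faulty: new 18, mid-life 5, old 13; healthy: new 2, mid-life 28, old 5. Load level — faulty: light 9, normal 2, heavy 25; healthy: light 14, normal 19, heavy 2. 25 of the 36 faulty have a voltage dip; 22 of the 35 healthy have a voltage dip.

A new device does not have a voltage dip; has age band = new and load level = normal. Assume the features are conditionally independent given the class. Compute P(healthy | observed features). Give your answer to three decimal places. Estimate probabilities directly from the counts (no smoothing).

faulty: (36/71) × (18/36) × (2/36) × (11/36) ≈ 0.0043036
healthy: (35/71) × (2/35) × (19/35) × (13/35) ≈ 0.00567979
P(healthy | x) = 0.00567979 / 0.00998339 ≈ 0.569

0.569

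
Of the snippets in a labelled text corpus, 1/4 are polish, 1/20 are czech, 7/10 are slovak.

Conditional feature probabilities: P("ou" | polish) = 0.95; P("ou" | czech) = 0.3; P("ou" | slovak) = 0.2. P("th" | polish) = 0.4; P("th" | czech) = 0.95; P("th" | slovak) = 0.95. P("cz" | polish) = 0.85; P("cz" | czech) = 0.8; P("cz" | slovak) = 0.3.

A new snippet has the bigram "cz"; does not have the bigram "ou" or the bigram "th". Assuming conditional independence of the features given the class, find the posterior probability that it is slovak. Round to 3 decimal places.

polish: 0.25 × (1−0.95) × (1−0.4) × 0.85 = 0.006375
czech: 0.05 × (1−0.3) × (1−0.95) × 0.8 = 0.0014
slovak: 0.7 × (1−0.2) × (1−0.95) × 0.3 = 0.0084
P(slovak | x) = 0.0084 / 0.016175 ≈ 0.519

0.519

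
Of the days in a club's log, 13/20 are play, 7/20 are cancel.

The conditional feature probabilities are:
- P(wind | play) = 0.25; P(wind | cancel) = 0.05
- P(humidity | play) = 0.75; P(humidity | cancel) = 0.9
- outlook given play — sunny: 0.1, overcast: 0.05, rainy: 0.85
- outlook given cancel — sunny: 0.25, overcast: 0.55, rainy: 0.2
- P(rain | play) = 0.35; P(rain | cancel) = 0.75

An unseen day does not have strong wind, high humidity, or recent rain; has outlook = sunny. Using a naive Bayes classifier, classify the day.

play: 0.65 × (1−0.25) × (1−0.75) × 0.1 × (1−0.35) = 0.007921875
cancel: 0.35 × (1−0.05) × (1−0.9) × 0.25 × (1−0.75) = 0.002078125
Highest score → play.

play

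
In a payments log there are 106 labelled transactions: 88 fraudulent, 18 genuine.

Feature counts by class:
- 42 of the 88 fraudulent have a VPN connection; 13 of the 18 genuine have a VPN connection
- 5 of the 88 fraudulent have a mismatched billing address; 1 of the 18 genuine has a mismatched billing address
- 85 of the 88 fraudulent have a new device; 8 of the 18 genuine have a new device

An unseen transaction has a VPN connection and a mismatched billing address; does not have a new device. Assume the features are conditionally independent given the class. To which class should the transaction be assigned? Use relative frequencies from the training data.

fraudulent: (88/106) × (42/88) × (5/88) × (3/88) ≈ 0.000767484
genuine: (18/106) × (13/18) × (1/18) × (10/18) ≈ 0.00378523
Highest score → genuine.

genuine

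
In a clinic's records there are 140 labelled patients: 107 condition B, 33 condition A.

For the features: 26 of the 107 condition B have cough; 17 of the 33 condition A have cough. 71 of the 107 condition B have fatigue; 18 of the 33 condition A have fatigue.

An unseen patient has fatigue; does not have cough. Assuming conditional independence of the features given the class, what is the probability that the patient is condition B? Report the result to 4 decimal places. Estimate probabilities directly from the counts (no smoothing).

condition B: (107/140) × (81/107) × (71/107) ≈ 0.383912
condition A: (33/140) × (16/33) × (18/33) ≈ 0.0623377
P(condition B | x) = 0.383912 / 0.4462497 ≈ 0.8603

0.8603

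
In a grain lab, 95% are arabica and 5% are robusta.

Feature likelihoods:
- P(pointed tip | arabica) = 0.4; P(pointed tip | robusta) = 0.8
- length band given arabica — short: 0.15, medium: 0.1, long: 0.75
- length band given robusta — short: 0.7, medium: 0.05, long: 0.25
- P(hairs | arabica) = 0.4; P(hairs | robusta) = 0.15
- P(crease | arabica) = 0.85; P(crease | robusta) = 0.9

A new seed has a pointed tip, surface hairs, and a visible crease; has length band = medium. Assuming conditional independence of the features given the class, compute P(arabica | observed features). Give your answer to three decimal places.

0.980

arabica: 0.95 × 0.4 × 0.1 × 0.4 × 0.85 = 0.01292
robusta: 0.05 × 0.8 × 0.05 × 0.15 × 0.9 = 0.00027
P(arabica | x) = 0.01292 / 0.01319 ≈ 0.980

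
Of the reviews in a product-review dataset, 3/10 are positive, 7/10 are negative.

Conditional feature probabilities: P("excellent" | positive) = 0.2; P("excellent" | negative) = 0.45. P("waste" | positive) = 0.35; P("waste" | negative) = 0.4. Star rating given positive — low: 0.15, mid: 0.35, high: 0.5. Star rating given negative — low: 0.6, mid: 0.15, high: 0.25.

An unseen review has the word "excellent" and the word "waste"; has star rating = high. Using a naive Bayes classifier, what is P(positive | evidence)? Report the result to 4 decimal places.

0.2500

positive: 0.3 × 0.2 × 0.35 × 0.5 = 0.0105
negative: 0.7 × 0.45 × 0.4 × 0.25 = 0.0315
P(positive | x) = 0.0105 / 0.042 ≈ 0.2500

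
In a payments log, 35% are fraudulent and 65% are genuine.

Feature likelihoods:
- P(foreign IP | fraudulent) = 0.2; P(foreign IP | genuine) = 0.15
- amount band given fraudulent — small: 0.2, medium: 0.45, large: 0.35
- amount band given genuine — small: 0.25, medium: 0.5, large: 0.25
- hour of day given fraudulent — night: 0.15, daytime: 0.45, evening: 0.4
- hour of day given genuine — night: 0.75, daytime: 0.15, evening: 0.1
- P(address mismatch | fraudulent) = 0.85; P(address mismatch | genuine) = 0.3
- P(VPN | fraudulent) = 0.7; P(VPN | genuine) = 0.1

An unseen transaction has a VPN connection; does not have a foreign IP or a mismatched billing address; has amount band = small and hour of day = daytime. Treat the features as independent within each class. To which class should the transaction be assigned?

fraudulent

fraudulent: 0.35 × (1−0.2) × 0.2 × 0.45 × (1−0.85) × 0.7 = 0.002646
genuine: 0.65 × (1−0.15) × 0.25 × 0.15 × (1−0.3) × 0.1 = 0.0014503125
Highest score → fraudulent.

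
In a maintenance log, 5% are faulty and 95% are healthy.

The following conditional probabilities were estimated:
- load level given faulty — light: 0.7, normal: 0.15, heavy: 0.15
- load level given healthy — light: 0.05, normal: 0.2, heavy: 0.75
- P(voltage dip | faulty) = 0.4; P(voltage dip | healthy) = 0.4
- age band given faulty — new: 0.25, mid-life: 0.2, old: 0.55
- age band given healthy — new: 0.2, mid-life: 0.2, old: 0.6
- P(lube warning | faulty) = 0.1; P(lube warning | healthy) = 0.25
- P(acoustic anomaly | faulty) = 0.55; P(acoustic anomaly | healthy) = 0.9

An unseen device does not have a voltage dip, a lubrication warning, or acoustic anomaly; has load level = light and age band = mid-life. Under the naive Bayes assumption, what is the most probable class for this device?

faulty

faulty: 0.05 × 0.7 × (1−0.4) × 0.2 × (1−0.1) × (1−0.55) = 0.001701
healthy: 0.95 × 0.05 × (1−0.4) × 0.2 × (1−0.25) × (1−0.9) = 0.0004275
Highest score → faulty.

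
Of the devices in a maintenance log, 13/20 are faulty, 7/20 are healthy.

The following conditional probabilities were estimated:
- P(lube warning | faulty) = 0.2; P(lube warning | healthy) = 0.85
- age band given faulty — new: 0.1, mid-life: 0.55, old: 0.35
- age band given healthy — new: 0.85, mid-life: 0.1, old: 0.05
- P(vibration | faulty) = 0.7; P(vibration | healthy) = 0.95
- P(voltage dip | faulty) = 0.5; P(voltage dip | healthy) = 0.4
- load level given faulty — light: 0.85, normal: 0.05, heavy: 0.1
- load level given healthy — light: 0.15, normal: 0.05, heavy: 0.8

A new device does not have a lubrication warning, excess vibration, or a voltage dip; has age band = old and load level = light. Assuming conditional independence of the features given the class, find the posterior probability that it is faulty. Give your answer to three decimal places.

faulty: 0.65 × (1−0.2) × 0.35 × (1−0.7) × (1−0.5) × 0.85 = 0.023205
healthy: 0.35 × (1−0.85) × 0.05 × (1−0.95) × (1−0.4) × 0.15 = 0.0000118125
P(faulty | x) = 0.023205 / 0.0232168125 ≈ 0.999

0.999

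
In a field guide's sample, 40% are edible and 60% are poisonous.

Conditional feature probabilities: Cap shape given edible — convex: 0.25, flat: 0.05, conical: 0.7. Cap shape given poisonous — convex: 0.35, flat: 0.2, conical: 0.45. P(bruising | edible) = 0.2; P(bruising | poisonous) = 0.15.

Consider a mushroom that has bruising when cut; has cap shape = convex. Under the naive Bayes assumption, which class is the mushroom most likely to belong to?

edible: 0.4 × 0.25 × 0.2 = 0.02
poisonous: 0.6 × 0.35 × 0.15 = 0.0315
Highest score → poisonous.

poisonous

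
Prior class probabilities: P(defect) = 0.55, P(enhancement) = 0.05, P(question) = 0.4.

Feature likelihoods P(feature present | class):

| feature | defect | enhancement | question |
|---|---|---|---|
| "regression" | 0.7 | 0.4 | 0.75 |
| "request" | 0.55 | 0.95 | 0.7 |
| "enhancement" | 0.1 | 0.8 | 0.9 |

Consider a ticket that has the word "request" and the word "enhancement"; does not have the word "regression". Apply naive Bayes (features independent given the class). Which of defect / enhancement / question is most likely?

question

defect: 0.55 × (1−0.7) × 0.55 × 0.1 = 0.009075
enhancement: 0.05 × (1−0.4) × 0.95 × 0.8 = 0.0228
question: 0.4 × (1−0.75) × 0.7 × 0.9 = 0.063
Highest score → question.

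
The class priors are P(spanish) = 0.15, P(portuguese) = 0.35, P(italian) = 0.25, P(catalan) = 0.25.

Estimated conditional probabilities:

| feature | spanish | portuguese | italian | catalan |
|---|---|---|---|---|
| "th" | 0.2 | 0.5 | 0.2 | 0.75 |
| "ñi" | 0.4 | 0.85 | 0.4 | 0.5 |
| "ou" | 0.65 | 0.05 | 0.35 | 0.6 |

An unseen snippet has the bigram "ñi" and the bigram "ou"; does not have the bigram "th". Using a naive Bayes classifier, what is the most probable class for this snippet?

spanish: 0.15 × (1−0.2) × 0.4 × 0.65 = 0.0312
portuguese: 0.35 × (1−0.5) × 0.85 × 0.05 = 0.0074375
italian: 0.25 × (1−0.2) × 0.4 × 0.35 = 0.028
catalan: 0.25 × (1−0.75) × 0.5 × 0.6 = 0.01875
Highest score → spanish.

spanish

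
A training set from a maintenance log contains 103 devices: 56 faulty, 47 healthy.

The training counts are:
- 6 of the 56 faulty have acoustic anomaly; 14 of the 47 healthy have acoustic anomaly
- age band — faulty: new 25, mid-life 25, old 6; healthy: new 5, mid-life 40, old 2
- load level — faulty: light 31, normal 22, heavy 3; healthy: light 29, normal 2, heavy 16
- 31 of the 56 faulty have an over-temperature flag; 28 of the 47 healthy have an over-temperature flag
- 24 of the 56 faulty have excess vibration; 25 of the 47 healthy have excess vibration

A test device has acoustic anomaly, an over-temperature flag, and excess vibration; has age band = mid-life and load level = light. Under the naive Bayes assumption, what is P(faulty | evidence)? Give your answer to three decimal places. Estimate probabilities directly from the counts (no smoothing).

faulty: (56/103) × (6/56) × (25/56) × (31/56) × (31/56) × (24/56) ≈ 0.00341536
healthy: (47/103) × (14/47) × (40/47) × (29/47) × (28/47) × (25/47) ≈ 0.0226181
P(faulty | x) = 0.00341536 / 0.02603346 ≈ 0.131

0.131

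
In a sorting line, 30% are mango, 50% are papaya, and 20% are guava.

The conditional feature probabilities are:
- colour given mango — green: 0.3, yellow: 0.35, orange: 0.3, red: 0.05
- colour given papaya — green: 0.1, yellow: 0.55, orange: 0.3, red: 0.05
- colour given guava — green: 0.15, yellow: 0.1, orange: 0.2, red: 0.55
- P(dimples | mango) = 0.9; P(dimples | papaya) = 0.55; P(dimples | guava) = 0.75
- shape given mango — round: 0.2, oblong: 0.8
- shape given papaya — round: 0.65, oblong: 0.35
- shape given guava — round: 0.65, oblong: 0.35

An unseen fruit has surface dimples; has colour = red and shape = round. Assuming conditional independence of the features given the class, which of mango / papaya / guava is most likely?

guava

mango: 0.3 × 0.05 × 0.9 × 0.2 = 0.0027
papaya: 0.5 × 0.05 × 0.55 × 0.65 = 0.0089375
guava: 0.2 × 0.55 × 0.75 × 0.65 = 0.053625
Highest score → guava.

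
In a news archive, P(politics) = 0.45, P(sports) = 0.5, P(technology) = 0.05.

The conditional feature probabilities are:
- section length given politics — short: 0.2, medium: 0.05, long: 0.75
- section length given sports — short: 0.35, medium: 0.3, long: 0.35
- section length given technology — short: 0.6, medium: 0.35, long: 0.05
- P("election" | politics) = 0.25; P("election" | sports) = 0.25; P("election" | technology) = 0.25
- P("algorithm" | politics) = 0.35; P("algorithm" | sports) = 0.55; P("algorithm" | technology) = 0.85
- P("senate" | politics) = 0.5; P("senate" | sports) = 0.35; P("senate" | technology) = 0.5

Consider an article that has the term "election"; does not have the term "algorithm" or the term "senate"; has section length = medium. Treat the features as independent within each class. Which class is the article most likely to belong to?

sports

politics: 0.45 × 0.05 × 0.25 × (1−0.35) × (1−0.5) = 0.001828125
sports: 0.5 × 0.3 × 0.25 × (1−0.55) × (1−0.35) = 0.01096875
technology: 0.05 × 0.35 × 0.25 × (1−0.85) × (1−0.5) = 0.000328125
Highest score → sports.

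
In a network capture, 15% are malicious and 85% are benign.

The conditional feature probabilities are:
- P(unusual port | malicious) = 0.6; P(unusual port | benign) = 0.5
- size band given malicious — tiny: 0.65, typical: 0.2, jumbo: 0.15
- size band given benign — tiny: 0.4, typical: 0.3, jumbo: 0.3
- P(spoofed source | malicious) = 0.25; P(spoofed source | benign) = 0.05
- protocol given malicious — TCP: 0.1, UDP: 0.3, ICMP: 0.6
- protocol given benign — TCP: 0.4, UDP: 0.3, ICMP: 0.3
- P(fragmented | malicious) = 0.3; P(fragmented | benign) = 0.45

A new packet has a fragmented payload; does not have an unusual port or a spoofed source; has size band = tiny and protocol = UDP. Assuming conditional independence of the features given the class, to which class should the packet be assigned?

benign

malicious: 0.15 × (1−0.6) × 0.65 × (1−0.25) × 0.3 × 0.3 = 0.0026325
benign: 0.85 × (1−0.5) × 0.4 × (1−0.05) × 0.3 × 0.45 = 0.0218025
Highest score → benign.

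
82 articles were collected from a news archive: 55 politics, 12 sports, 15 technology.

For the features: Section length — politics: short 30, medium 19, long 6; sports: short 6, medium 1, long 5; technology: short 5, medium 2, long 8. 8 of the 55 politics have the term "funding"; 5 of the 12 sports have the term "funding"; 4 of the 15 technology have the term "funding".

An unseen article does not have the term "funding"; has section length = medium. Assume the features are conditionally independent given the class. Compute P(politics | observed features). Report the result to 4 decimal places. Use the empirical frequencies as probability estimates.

politics: (55/82) × (19/55) × (47/55) ≈ 0.198004
sports: (12/82) × (1/12) × (7/12) ≈ 0.00711382
technology: (15/82) × (2/15) × (11/15) ≈ 0.0178862
P(politics | x) = 0.198004 / 0.22300402 ≈ 0.8879

0.8879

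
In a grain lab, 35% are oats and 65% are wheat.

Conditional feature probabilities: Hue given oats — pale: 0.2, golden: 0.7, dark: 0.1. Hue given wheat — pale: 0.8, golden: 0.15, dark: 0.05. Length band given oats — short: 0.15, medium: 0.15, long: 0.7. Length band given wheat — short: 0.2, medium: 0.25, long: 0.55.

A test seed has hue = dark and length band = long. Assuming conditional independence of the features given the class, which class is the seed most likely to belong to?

oats

oats: 0.35 × 0.1 × 0.7 = 0.0245
wheat: 0.65 × 0.05 × 0.55 = 0.017875
Highest score → oats.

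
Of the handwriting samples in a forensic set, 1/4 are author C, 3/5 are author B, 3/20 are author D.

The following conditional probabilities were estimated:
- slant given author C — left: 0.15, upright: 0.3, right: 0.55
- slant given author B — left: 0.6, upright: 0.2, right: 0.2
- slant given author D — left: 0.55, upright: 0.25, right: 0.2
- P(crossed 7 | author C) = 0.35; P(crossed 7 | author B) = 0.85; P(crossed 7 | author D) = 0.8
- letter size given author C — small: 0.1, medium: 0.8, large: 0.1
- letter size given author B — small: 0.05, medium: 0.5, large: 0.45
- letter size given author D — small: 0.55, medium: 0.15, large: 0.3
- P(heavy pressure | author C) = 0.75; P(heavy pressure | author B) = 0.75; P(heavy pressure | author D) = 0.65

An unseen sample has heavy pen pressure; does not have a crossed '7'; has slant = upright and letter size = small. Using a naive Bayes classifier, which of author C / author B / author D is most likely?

author C

author C: 0.25 × 0.3 × (1−0.35) × 0.1 × 0.75 = 0.00365625
author B: 0.6 × 0.2 × (1−0.85) × 0.05 × 0.75 = 0.000675
author D: 0.15 × 0.25 × (1−0.8) × 0.55 × 0.65 = 0.00268125
Highest score → author C.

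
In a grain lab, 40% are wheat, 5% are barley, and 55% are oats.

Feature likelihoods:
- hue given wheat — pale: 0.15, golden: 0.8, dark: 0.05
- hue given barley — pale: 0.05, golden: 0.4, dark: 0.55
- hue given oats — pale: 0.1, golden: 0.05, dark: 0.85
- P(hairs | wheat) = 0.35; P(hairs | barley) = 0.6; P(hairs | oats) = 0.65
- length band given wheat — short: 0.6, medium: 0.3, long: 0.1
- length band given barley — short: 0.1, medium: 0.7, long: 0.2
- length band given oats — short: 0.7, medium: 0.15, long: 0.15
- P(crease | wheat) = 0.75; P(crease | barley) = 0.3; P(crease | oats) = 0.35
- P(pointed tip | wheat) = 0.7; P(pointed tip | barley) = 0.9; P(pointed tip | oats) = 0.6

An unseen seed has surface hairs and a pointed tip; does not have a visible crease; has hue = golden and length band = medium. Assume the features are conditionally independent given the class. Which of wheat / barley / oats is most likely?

wheat

wheat: 0.4 × 0.8 × 0.35 × 0.3 × (1−0.75) × 0.7 = 0.00588
barley: 0.05 × 0.4 × 0.6 × 0.7 × (1−0.3) × 0.9 = 0.005292
oats: 0.55 × 0.05 × 0.65 × 0.15 × (1−0.35) × 0.6 = 0.0010456875
Highest score → wheat.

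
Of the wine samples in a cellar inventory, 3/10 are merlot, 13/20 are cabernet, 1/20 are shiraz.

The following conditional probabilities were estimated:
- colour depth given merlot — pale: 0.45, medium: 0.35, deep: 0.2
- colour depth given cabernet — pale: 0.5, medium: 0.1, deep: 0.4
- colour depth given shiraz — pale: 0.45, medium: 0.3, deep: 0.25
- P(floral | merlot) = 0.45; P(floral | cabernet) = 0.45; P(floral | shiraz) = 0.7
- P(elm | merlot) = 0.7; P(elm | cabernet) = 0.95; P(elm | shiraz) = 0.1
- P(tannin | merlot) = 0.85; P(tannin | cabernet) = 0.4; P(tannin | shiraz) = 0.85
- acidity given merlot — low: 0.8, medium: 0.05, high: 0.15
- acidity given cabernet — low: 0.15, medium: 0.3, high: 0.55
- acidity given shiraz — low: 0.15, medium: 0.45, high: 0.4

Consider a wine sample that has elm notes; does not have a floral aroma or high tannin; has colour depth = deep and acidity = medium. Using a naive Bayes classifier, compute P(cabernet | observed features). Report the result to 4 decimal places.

0.9919

merlot: 0.3 × 0.2 × (1−0.45) × 0.7 × (1−0.85) × 0.05 = 0.00017325
cabernet: 0.65 × 0.4 × (1−0.45) × 0.95 × (1−0.4) × 0.3 = 0.024453
shiraz: 0.05 × 0.25 × (1−0.7) × 0.1 × (1−0.85) × 0.45 = 0.0000253125
P(cabernet | x) = 0.024453 / 0.0246515625 ≈ 0.9919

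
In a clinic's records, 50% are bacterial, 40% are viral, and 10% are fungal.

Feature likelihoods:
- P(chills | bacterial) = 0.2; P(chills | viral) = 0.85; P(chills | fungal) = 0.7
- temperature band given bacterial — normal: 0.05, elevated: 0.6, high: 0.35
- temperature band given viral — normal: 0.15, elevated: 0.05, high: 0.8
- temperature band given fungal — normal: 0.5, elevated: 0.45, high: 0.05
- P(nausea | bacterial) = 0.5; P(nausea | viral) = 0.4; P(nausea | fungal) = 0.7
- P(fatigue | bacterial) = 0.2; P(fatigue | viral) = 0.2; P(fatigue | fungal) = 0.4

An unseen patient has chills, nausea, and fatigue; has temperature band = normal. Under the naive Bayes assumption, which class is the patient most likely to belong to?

fungal

bacterial: 0.5 × 0.2 × 0.05 × 0.5 × 0.2 = 0.0005
viral: 0.4 × 0.85 × 0.15 × 0.4 × 0.2 = 0.00408
fungal: 0.1 × 0.7 × 0.5 × 0.7 × 0.4 = 0.0098
Highest score → fungal.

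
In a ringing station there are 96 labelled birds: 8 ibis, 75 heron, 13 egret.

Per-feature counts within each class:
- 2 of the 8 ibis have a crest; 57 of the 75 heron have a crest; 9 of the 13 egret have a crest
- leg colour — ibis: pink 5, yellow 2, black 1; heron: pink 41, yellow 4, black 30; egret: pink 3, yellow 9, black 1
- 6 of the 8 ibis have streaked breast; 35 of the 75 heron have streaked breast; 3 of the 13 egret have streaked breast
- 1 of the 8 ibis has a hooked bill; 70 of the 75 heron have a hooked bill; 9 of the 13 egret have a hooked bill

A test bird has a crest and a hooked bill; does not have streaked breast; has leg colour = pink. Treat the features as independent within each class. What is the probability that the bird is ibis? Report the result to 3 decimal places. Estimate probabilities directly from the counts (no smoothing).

ibis: (8/96) × (2/8) × (5/8) × (2/8) × (1/8) ≈ 0.000406901
heron: (75/96) × (57/75) × (41/75) × (40/75) × (70/75) ≈ 0.16157
egret: (13/96) × (9/13) × (3/13) × (10/13) × (9/13) ≈ 0.0115214
P(ibis | x) = 0.000406901 / 0.173498301 ≈ 0.002

0.002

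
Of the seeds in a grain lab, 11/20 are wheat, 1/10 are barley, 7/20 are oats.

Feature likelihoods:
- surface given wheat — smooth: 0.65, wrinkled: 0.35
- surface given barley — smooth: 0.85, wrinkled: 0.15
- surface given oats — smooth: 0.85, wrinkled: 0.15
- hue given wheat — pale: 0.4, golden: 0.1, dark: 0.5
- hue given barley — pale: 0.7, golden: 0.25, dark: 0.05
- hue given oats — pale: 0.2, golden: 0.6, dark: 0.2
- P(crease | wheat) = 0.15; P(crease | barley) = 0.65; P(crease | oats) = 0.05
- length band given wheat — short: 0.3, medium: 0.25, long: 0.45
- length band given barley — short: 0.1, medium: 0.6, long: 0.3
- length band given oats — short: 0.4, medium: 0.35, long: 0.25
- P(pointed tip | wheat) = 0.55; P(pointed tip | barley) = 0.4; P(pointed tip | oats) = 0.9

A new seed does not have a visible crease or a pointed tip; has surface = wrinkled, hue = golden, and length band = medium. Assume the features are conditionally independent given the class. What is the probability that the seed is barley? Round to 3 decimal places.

wheat: 0.55 × 0.35 × 0.1 × (1−0.15) × 0.25 × (1−0.55) = 0.00184078125
barley: 0.1 × 0.15 × 0.25 × (1−0.65) × 0.6 × (1−0.4) = 0.0004725
oats: 0.35 × 0.15 × 0.6 × (1−0.05) × 0.35 × (1−0.9) = 0.001047375
P(barley | x) = 0.0004725 / 0.00336065625 ≈ 0.141

0.141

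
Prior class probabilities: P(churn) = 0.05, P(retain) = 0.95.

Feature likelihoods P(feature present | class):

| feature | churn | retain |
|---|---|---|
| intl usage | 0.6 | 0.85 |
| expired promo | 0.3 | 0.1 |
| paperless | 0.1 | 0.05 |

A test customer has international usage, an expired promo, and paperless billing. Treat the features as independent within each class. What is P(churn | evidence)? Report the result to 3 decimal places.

churn: 0.05 × 0.6 × 0.3 × 0.1 = 0.0009
retain: 0.95 × 0.85 × 0.1 × 0.05 = 0.0040375
P(churn | x) = 0.0009 / 0.0049375 ≈ 0.182

0.182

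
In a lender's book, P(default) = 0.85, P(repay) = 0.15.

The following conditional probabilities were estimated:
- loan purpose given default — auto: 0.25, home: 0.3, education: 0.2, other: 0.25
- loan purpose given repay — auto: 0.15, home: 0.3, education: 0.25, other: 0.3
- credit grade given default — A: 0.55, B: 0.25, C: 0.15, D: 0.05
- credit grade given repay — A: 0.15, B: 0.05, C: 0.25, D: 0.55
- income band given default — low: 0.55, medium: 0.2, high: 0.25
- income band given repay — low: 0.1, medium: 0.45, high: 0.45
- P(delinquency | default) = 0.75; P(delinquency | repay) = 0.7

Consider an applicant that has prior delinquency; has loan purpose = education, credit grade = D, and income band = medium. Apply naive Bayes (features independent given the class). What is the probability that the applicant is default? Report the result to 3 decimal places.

default: 0.85 × 0.2 × 0.05 × 0.2 × 0.75 = 0.001275
repay: 0.15 × 0.25 × 0.55 × 0.45 × 0.7 = 0.006496875
P(default | x) = 0.001275 / 0.007771875 ≈ 0.164

0.164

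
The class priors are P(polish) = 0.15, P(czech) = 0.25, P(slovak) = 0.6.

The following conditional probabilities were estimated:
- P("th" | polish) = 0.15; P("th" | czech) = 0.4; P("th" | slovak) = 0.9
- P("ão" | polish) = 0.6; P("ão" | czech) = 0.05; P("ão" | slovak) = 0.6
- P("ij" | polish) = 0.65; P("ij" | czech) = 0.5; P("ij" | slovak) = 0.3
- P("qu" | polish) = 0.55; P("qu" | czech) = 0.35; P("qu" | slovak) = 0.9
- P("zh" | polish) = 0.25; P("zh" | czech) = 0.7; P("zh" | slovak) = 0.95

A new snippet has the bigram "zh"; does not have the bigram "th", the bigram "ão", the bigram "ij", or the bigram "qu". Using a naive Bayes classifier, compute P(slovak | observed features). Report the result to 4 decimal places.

0.0443

polish: 0.15 × (1−0.15) × (1−0.6) × (1−0.65) × (1−0.55) × 0.25 = 0.002008125
czech: 0.25 × (1−0.4) × (1−0.05) × (1−0.5) × (1−0.35) × 0.7 = 0.03241875
slovak: 0.6 × (1−0.9) × (1−0.6) × (1−0.3) × (1−0.9) × 0.95 = 0.001596
P(slovak | x) = 0.001596 / 0.036022875 ≈ 0.0443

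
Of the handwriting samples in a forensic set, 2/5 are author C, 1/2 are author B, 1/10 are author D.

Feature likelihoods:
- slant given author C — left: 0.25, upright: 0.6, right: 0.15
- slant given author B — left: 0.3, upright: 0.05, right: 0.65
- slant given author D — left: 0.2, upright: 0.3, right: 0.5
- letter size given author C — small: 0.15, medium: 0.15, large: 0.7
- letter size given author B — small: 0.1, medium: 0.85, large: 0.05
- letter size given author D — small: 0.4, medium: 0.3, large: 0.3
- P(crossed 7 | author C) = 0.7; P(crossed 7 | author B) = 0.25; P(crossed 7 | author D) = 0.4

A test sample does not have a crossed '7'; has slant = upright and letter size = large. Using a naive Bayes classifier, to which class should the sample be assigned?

author C: 0.4 × 0.6 × 0.7 × (1−0.7) = 0.0504
author B: 0.5 × 0.05 × 0.05 × (1−0.25) = 0.0009375
author D: 0.1 × 0.3 × 0.3 × (1−0.4) = 0.0054
Highest score → author C.

author C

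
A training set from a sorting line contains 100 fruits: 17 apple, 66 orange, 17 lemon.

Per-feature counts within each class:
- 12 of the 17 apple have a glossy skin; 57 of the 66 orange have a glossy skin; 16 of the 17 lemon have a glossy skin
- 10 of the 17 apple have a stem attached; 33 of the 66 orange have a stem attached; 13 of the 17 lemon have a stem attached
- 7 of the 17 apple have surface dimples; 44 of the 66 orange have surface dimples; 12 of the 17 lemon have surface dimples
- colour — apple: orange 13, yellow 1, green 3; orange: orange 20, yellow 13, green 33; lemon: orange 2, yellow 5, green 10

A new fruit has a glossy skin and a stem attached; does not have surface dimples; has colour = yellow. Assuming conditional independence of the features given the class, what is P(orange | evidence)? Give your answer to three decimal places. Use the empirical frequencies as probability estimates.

apple: (17/100) × (12/17) × (10/17) × (10/17) × (1/17) ≈ 0.0024425
orange: (66/100) × (57/66) × (33/66) × (22/66) × (13/66) ≈ 0.0187121
lemon: (17/100) × (16/17) × (13/17) × (5/17) × (5/17) ≈ 0.0105842
P(orange | x) = 0.0187121 / 0.0317388 ≈ 0.590

0.590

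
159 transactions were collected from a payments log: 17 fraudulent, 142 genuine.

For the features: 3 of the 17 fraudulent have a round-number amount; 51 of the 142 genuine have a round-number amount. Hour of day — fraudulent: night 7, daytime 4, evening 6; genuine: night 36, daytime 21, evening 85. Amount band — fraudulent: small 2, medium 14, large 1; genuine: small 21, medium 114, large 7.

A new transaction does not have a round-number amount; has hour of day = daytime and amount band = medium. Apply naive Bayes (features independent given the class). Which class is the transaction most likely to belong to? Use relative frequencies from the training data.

fraudulent: (17/159) × (14/17) × (4/17) × (14/17) ≈ 0.0170617
genuine: (142/159) × (91/142) × (21/142) × (114/142) ≈ 0.0679504
Highest score → genuine.

genuine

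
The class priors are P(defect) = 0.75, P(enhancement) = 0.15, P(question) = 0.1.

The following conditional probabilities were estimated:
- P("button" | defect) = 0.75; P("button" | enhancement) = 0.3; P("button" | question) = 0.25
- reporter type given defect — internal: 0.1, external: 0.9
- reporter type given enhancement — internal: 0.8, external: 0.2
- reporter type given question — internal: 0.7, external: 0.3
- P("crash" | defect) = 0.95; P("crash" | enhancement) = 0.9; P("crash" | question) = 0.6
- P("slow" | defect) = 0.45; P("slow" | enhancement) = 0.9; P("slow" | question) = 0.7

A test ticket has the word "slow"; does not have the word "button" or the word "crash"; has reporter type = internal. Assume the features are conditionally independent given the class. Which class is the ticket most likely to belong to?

question

defect: 0.75 × (1−0.75) × 0.1 × (1−0.95) × 0.45 = 0.000421875
enhancement: 0.15 × (1−0.3) × 0.8 × (1−0.9) × 0.9 = 0.00756
question: 0.1 × (1−0.25) × 0.7 × (1−0.6) × 0.7 = 0.0147
Highest score → question.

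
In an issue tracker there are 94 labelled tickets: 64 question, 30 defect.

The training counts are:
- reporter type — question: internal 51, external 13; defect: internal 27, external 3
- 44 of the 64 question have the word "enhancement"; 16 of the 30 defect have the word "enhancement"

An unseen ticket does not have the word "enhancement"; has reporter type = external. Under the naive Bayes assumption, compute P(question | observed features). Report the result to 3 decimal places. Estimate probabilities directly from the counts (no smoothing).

0.744

question: (64/94) × (13/64) × (20/64) ≈ 0.0432181
defect: (30/94) × (3/30) × (14/30) ≈ 0.0148936
P(question | x) = 0.0432181 / 0.0581117 ≈ 0.744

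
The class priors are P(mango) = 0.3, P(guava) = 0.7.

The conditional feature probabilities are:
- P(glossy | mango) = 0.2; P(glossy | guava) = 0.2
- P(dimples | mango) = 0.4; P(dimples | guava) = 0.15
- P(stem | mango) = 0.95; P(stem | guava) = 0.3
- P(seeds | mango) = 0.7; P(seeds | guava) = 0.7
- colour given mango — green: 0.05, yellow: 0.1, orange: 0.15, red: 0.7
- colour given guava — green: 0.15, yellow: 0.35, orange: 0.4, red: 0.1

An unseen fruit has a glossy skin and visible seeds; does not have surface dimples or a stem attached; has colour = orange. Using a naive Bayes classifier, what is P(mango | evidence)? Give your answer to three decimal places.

mango: 0.3 × 0.2 × (1−0.4) × (1−0.95) × 0.7 × 0.15 = 0.000189
guava: 0.7 × 0.2 × (1−0.15) × (1−0.3) × 0.7 × 0.4 = 0.023324
P(mango | x) = 0.000189 / 0.023513 ≈ 0.008

0.008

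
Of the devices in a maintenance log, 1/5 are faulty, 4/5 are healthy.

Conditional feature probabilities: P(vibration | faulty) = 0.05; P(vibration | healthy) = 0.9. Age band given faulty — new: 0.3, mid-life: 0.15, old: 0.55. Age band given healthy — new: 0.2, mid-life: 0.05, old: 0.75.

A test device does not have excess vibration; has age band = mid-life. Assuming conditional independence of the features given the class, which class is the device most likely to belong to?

faulty: 0.2 × (1−0.05) × 0.15 = 0.0285
healthy: 0.8 × (1−0.9) × 0.05 = 0.004
Highest score → faulty.

faulty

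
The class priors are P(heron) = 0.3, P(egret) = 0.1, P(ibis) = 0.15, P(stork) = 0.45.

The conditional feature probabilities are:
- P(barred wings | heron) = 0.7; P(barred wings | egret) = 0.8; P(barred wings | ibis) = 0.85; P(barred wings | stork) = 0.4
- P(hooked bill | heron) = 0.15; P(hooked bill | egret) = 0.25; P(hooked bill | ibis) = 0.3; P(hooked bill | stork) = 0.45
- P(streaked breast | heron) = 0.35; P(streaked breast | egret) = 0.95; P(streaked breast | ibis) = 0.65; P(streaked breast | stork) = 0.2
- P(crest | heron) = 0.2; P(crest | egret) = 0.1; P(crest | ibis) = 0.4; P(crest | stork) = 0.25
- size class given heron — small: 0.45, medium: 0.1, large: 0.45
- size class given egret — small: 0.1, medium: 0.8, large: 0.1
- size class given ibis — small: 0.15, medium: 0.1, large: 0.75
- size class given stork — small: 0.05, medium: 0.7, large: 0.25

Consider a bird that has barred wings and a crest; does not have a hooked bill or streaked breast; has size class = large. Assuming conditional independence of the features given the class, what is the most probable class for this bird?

heron

heron: 0.3 × 0.7 × (1−0.15) × (1−0.35) × 0.2 × 0.45 = 0.01044225
egret: 0.1 × 0.8 × (1−0.25) × (1−0.95) × 0.1 × 0.1 = 0.00003
ibis: 0.15 × 0.85 × (1−0.3) × (1−0.65) × 0.4 × 0.75 = 0.00937125
stork: 0.45 × 0.4 × (1−0.45) × (1−0.2) × 0.25 × 0.25 = 0.00495
Highest score → heron.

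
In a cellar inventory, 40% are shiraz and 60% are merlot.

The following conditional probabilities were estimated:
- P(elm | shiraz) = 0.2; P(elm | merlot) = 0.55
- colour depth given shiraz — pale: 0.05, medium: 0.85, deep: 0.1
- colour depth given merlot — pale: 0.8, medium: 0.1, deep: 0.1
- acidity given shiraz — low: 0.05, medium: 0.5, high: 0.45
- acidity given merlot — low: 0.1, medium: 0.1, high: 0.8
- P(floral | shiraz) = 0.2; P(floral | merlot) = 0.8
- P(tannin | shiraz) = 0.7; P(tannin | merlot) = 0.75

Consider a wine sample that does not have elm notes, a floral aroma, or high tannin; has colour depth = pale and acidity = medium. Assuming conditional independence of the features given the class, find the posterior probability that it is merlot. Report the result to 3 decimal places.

shiraz: 0.4 × (1−0.2) × 0.05 × 0.5 × (1−0.2) × (1−0.7) = 0.00192
merlot: 0.6 × (1−0.55) × 0.8 × 0.1 × (1−0.8) × (1−0.75) = 0.00108
P(merlot | x) = 0.00108 / 0.003 ≈ 0.360

0.360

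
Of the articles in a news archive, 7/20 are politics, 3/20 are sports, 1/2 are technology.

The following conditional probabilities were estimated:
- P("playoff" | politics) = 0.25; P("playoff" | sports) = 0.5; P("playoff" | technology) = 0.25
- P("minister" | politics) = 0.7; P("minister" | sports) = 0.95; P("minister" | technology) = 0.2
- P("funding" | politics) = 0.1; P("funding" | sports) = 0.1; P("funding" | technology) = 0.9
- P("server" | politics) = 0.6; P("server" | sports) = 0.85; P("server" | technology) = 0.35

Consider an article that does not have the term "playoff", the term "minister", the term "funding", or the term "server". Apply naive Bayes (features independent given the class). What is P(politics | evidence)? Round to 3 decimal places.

politics: 0.35 × (1−0.25) × (1−0.7) × (1−0.1) × (1−0.6) = 0.02835
sports: 0.15 × (1−0.5) × (1−0.95) × (1−0.1) × (1−0.85) = 0.00050625
technology: 0.5 × (1−0.25) × (1−0.2) × (1−0.9) × (1−0.35) = 0.0195
P(politics | x) = 0.02835 / 0.04835625 ≈ 0.586

0.586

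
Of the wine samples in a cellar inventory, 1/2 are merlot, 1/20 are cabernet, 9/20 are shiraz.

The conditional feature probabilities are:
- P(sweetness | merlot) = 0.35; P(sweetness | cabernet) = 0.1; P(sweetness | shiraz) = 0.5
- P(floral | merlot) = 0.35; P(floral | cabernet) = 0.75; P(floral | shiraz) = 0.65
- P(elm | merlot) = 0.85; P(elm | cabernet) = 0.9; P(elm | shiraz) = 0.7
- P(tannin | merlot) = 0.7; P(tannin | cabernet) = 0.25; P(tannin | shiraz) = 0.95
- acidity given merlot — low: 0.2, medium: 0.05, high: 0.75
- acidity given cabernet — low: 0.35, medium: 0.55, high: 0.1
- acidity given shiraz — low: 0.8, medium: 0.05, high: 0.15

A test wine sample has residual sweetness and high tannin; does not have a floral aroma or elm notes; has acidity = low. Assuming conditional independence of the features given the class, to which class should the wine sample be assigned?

shiraz

merlot: 0.5 × 0.35 × (1−0.35) × (1−0.85) × 0.7 × 0.2 = 0.00238875
cabernet: 0.05 × 0.1 × (1−0.75) × (1−0.9) × 0.25 × 0.35 = 0.0000109375
shiraz: 0.45 × 0.5 × (1−0.65) × (1−0.7) × 0.95 × 0.8 = 0.017955
Highest score → shiraz.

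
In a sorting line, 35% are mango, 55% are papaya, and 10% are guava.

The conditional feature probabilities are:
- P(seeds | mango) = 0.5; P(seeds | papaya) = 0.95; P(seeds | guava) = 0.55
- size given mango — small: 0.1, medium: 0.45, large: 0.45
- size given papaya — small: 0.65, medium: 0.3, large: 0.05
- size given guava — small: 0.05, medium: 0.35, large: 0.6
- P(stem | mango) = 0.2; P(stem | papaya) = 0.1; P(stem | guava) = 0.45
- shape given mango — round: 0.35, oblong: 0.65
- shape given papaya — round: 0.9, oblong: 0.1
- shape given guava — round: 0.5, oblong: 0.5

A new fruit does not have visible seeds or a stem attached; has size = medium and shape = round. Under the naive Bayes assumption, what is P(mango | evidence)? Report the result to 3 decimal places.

mango: 0.35 × (1−0.5) × 0.45 × (1−0.2) × 0.35 = 0.02205
papaya: 0.55 × (1−0.95) × 0.3 × (1−0.1) × 0.9 = 0.0066825
guava: 0.1 × (1−0.55) × 0.35 × (1−0.45) × 0.5 = 0.00433125
P(mango | x) = 0.02205 / 0.03306375 ≈ 0.667

0.667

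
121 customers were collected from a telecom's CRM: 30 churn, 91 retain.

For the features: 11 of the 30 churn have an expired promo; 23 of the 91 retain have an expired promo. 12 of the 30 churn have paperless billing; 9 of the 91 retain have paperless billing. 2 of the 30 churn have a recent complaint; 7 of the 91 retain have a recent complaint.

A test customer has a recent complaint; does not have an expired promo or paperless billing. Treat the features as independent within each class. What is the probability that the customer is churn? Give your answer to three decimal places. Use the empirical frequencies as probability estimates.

0.139

churn: (30/121) × (19/30) × (18/30) × (2/30) ≈ 0.00628099
retain: (91/121) × (68/91) × (82/91) × (7/91) ≈ 0.0389541
P(churn | x) = 0.00628099 / 0.04523509 ≈ 0.139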